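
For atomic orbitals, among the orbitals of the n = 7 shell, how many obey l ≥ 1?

Contributions: l=1 → 3; l=2 → 5; l=3 → 7; l=4 → 9; l=5 → 11; l=6 → 13.
Total orbitals: 3 + 5 + 7 + 9 + 11 + 13 = 48.

48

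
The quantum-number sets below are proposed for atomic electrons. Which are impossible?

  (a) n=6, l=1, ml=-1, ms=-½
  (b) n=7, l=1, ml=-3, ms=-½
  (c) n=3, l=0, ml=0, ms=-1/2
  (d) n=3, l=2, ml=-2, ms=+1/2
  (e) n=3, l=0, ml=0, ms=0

(b) and (e)

(b) has |ml| = 3 > l = 1, violating −l ≤ ml ≤ l.
(e) has ms = 0, but an electron's spin must be ±1/2.
The remaining sets (a), (c), (d) satisfy all four rules.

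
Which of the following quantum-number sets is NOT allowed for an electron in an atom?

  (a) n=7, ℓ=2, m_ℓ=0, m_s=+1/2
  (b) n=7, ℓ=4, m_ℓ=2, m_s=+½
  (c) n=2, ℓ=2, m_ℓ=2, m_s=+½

(c) has ℓ = 2 ≥ n = 2, violating 0 ≤ ℓ ≤ n−1.
The remaining sets (a), (b) satisfy all four rules.

(c)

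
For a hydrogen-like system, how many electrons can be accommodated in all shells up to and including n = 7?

Total orbitals = 1² + 2² + 3² + 4² + 5² + 6² + 7² = 140. Doubling for spin gives 280 electrons.

280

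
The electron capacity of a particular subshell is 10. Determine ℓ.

2(2ℓ+1) = 10 ⇒ 2ℓ+1 = 5 ⇒ ℓ = 2.

ℓ = 2 (d)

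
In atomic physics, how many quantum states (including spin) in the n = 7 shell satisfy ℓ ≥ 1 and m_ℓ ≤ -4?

12

For n = 7, ℓ ranges over 0 … 6.
The (ℓ, m_ℓ) pairs meeting ℓ ≥ 1 and m_ℓ ≤ -4 give: ℓ=4 → 1; ℓ=5 → 2; ℓ=6 → 3.
Orbitals: 1 + 2 + 3 = 6. Each orbital carries two spin states, so 6 × 2 = 12 states.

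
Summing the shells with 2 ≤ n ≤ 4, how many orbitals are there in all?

Shell n has n² orbitals: 2²=4 + 3²=9 + 4²=16 = 29 orbitals.

29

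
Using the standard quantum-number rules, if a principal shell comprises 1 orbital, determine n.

n = 1

n² = 1 ⇒ n = 1.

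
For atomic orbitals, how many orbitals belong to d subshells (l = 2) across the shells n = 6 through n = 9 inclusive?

A d subshell (l = 2) exists for every n ≥ 3, so shells n = 6, 7, 8, 9 each contribute one — 4 subshells.
Since each d subshell has 2·2+1 = 5 orbitals, the total is 4 × 5 = 20.

20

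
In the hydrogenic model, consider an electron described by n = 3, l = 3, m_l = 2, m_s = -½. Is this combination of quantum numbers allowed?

The orbital quantum number must satisfy 0 ≤ l ≤ n−1. With n = 3 the allowed l values are 0, 1, 2, so l = 3 is out of range.

Not allowed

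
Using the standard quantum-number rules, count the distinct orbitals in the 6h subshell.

11

A subshell has 2ℓ+1 orbitals; with ℓ = 5, that's 11.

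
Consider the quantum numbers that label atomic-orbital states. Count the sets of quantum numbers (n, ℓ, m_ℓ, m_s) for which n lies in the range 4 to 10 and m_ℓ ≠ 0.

Per-shell orbital counts meeting the constraint:
n=4 → 12; n=5 → 20; n=6 → 30; n=7 → 42; n=8 → 56; n=9 → 72; n=10 → 90.
Orbitals: 12 + 20 + 30 + 42 + 56 + 72 + 90 = 322. Including both spin states (m_s = ±1/2) gives 2 × 322 = 644 states.

644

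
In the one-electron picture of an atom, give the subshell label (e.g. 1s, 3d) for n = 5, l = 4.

5g

l = 4 corresponds to the letter 'g', so the subshell is 5g.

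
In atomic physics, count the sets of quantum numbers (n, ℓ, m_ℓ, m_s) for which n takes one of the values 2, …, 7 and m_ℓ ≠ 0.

Go shell by shell, enumerating (ℓ, m_ℓ) with m_ℓ ≠ 0:
n=2 → 2; n=3 → 6; n=4 → 12; n=5 → 20; n=6 → 30; n=7 → 42.
Orbitals: 2 + 6 + 12 + 20 + 30 + 42 = 112. Including both spin states (m_s = ±1/2) gives 2 × 112 = 224 states.

224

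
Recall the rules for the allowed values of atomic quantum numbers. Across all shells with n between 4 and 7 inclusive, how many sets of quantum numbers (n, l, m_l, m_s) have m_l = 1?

36

Count contributing orbitals for each principal shell:
n=4 → 3; n=5 → 4; n=6 → 5; n=7 → 6.
Orbitals: 3 + 4 + 5 + 6 = 18. Including both spin states (m_s = ±1/2) gives 2 × 18 = 36 states.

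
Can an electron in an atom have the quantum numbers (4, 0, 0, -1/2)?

n = 4 is a positive integer. l = 0 satisfies 0 ≤ l ≤ n−1 = 3. ml = 0 lies in the range −l … +l (here 0). ms = -1/2 is one of ±1/2.
All four constraints are satisfied.

Yes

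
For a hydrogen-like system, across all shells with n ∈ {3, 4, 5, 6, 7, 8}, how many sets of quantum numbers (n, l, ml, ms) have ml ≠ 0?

Count contributing orbitals for each principal shell:
n=3 → 6; n=4 → 12; n=5 → 20; n=6 → 30; n=7 → 42; n=8 → 56.
Orbitals: 6 + 12 + 20 + 30 + 42 + 56 = 166. Including both spin states (ms = ±1/2) gives 2 × 166 = 332 states.

332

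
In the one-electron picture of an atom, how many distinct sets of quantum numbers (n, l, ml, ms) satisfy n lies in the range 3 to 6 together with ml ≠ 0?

Go shell by shell, enumerating (l, ml) with ml ≠ 0:
n=3 → 6; n=4 → 12; n=5 → 20; n=6 → 30.
Orbitals: 6 + 12 + 20 + 30 = 68. Including both spin states (ms = ±1/2) gives 2 × 68 = 136 states.

136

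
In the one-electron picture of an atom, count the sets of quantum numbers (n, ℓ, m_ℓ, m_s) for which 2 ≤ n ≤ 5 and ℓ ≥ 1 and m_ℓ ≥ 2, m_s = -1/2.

10

Per-shell orbital counts meeting the constraint:
n=3 → 1; n=4 → 3; n=5 → 6.
Orbitals: 1 + 3 + 6 = 10. With m_s fixed to -1/2 there is one state per orbital, so 10 states.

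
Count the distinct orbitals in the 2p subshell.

3

A subshell has 2l+1 orbitals; with l = 1, that's 3.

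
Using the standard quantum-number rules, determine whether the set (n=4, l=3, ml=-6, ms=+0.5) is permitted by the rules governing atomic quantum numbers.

The magnetic quantum number must satisfy −l ≤ ml ≤ l. With l = 3, ml can only be -3, -2, -1, 0, 1, 2, 3, so ml = -6 is forbidden.

No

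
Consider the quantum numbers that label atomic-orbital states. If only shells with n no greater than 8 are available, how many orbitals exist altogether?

204

Total orbitals = 1² + 2² + 3² + 4² + 5² + 6² + 7² + 8² = 204.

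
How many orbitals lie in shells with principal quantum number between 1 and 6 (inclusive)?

Shell n has n² orbitals: 1²=1 + 2²=4 + 3²=9 + 4²=16 + 5²=25 + 6²=36 = 91 orbitals.

91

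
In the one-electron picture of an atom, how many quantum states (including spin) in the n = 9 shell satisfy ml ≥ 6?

For n = 9, l ranges over 0 … 8.
Contributions: l=6 → 1; l=7 → 2; l=8 → 3.
Orbitals: 1 + 2 + 3 = 6. Each orbital carries two spin states, so 6 × 2 = 12 states.

12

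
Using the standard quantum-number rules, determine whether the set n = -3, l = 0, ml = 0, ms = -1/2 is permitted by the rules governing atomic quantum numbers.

Not allowed

The principal quantum number must be a positive integer (n ≥ 1), but here n = -3.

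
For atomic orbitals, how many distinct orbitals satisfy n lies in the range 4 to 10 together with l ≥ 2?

Count contributing orbitals for each principal shell:
n=4 → 12; n=5 → 21; n=6 → 32; n=7 → 45; n=8 → 60; n=9 → 77; n=10 → 96.
Total orbitals: 12 + 21 + 32 + 45 + 60 + 77 + 96 = 343.

343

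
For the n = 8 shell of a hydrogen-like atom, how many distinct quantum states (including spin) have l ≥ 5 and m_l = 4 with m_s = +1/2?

3

With n = 8 the allowed l are 0, 1, …, 7.
Contributions: l=5 → 1; l=6 → 1; l=7 → 1.
Orbitals: 1 + 1 + 1 = 3. With m_s fixed to a single value there is one state per orbital, giving 3 states.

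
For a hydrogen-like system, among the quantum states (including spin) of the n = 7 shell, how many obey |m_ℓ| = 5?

Go through ℓ = 0, …, 6 (the values permitted for n = 7).
Contributions: ℓ=5 → 2; ℓ=6 → 2.
Orbitals: 2 + 2 = 4. Each orbital carries two spin states, so 4 × 2 = 8 states.

8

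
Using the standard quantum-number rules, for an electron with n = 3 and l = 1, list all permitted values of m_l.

m_l takes every integer from −l to +l. With l = 1 that gives the 3 values -1, 0, 1.

-1, 0, 1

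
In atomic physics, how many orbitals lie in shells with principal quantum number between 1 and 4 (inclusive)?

30

Shell n has n² orbitals: 1²=1 + 2²=4 + 3²=9 + 4²=16 = 30 orbitals.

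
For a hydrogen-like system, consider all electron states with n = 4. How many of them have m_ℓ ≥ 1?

12

With n = 4 the allowed ℓ are 0, 1, …, 3.
Contributions: ℓ=1 → 1; ℓ=2 → 2; ℓ=3 → 3.
Orbitals: 1 + 2 + 3 = 6. Each orbital carries two spin states, so 6 × 2 = 12 states.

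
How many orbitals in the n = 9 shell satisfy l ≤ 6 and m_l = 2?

5

For n = 9, l ranges over 0 … 8.
Per l-value: l=2 → 1; l=3 → 1; l=4 → 1; l=5 → 1; l=6 → 1.
Total orbitals: 1 + 1 + 1 + 1 + 1 = 5.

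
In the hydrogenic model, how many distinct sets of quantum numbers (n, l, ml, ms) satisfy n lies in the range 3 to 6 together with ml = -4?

6

Per-shell orbital counts meeting the constraint:
n=5 → 1; n=6 → 2.
Orbitals: 1 + 2 = 3. Including both spin states (ms = ±1/2) gives 2 × 3 = 6 states.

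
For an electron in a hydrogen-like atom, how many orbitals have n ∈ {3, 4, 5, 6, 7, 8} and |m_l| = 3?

Work shell by shell — for each n, count the (l, m_l) pairs that satisfy |m_l| = 3:
n=4 → 2; n=5 → 4; n=6 → 6; n=7 → 8; n=8 → 10.
Total orbitals: 2 + 4 + 6 + 8 + 10 = 30.

30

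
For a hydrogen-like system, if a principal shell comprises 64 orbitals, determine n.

n = 8

n² = 64 ⇒ n = 8.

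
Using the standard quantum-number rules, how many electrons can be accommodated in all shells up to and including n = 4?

60

Total orbitals = 1² + 2² + 3² + 4² = 30. Doubling for spin gives 60 electrons.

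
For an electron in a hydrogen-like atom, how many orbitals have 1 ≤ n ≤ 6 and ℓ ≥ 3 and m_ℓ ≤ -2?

Count contributing orbitals for each principal shell:
n=4 → 2; n=5 → 5; n=6 → 9.
Total orbitals: 2 + 5 + 9 = 16.

16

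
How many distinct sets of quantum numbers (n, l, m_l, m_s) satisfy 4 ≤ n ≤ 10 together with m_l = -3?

For each n in the range, tally the orbitals obeying m_l = -3:
n=4 → 1; n=5 → 2; n=6 → 3; n=7 → 4; n=8 → 5; n=9 → 6; n=10 → 7.
Orbitals: 1 + 2 + 3 + 4 + 5 + 6 + 7 = 28. Including both spin states (m_s = ±1/2) gives 2 × 28 = 56 states.

56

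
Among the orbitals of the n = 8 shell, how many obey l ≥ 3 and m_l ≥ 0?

30

The n = 8 shell has l = 0 through 7; check each.
Orbitals with l ≥ 3 and m_l ≥ 0, by l: l=3 → 4; l=4 → 5; l=5 → 6; l=6 → 7; l=7 → 8.
Total orbitals: 4 + 5 + 6 + 7 + 8 = 30.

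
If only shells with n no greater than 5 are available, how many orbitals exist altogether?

55

Total orbitals = 1² + 2² + 3² + 4² + 5² = 55.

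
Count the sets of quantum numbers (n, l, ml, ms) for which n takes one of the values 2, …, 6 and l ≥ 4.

58

For each n in the range, tally the orbitals obeying l ≥ 4:
n=5 → 9; n=6 → 20.
Orbitals: 9 + 20 = 29. Including both spin states (ms = ±1/2) gives 2 × 29 = 58 states.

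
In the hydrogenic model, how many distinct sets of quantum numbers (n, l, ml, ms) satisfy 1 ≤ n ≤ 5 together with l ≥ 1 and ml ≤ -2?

Count contributing orbitals for each principal shell:
n=3 → 1; n=4 → 3; n=5 → 6.
Orbitals: 1 + 3 + 6 = 10. Including both spin states (ms = ±1/2) gives 2 × 10 = 20 states.

20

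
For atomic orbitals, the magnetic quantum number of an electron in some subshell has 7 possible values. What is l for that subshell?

m_l ranges over 2l+1 integers, so 2l+1 = 7 ⇒ l = 3.

l = 3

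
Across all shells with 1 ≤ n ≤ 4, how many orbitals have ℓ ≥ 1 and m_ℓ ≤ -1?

10

For each n in the range, tally the orbitals obeying ℓ ≥ 1 and m_ℓ ≤ -1:
n=2 → 1; n=3 → 3; n=4 → 6.
Total orbitals: 1 + 3 + 6 = 10.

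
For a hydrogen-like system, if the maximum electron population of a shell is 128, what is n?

2n² = 128 ⇒ n² = 64 ⇒ n = 8.

n = 8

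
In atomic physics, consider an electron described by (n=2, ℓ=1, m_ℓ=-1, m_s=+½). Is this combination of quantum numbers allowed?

Valid

n = 2 is a positive integer. ℓ = 1 satisfies 0 ≤ ℓ ≤ n−1 = 1. m_ℓ = -1 lies in the range −ℓ … +ℓ (here −1 … 1). m_s = +1/2 is one of ±1/2.
All four constraints are satisfied.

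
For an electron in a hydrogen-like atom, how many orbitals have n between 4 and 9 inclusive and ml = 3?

21

Count contributing orbitals for each principal shell:
n=4 → 1; n=5 → 2; n=6 → 3; n=7 → 4; n=8 → 5; n=9 → 6.
Total orbitals: 1 + 2 + 3 + 4 + 5 + 6 = 21.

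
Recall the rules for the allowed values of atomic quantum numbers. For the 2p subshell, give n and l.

The leading integer gives n = 2; the letter 'p' means l = 1.

n = 2, l = 1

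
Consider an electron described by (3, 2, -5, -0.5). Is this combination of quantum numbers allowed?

Not allowed

The magnetic quantum number must satisfy −l ≤ m_l ≤ l. With l = 2, m_l can only be -2, -1, 0, 1, 2, so m_l = -5 is forbidden.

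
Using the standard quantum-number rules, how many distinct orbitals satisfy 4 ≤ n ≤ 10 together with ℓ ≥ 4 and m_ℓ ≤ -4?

Treat each shell separately and count matching orbitals:
n=5 → 1; n=6 → 3; n=7 → 6; n=8 → 10; n=9 → 15; n=10 → 21.
Total orbitals: 1 + 3 + 6 + 10 + 15 + 21 = 56.

56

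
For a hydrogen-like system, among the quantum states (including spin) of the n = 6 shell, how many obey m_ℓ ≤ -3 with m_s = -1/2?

6

With n = 6 the allowed ℓ are 0, 1, …, 5.
Orbitals with m_ℓ ≤ -3, by ℓ: ℓ=3 → 1; ℓ=4 → 2; ℓ=5 → 3.
Orbitals: 1 + 2 + 3 = 6. With m_s fixed to a single value there is one state per orbital, giving 6 states.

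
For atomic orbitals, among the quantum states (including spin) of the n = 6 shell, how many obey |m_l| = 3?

For n = 6, l ranges over 0 … 5.
Orbitals with |m_l| = 3, by l: l=3 → 2; l=4 → 2; l=5 → 2.
Orbitals: 2 + 2 + 2 = 6. Each orbital carries two spin states, so 6 × 2 = 12 states.

12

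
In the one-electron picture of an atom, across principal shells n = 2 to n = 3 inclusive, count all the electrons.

26

Shell n has n² orbitals: 2²=4 + 3²=9 = 13 orbitals.
Two spin states per orbital: 2 × 13 = 26 electrons.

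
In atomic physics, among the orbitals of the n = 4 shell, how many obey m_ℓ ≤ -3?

1

Orbitals with m_ℓ ≤ -3, by ℓ: ℓ=3 → 1.
Total orbitals: 1.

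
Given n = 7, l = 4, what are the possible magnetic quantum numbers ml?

ml takes every integer from −l to +l. With l = 4 that gives the 9 values -4, -3, -2, -1, 0, 1, 2, 3, 4.

-4, -3, -2, -1, 0, 1, 2, 3, 4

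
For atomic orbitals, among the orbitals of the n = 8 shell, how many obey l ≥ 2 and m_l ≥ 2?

Contributions: l=2 → 1; l=3 → 2; l=4 → 3; l=5 → 4; l=6 → 5; l=7 → 6.
Total orbitals: 1 + 2 + 3 + 4 + 5 + 6 = 21.

21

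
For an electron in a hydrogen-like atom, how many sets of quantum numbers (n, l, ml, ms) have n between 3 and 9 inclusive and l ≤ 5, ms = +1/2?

Per-shell orbital counts meeting the constraint:
n=3 → 9; n=4 → 16; n=5 → 25; n=6 → 36; n=7 → 36; n=8 → 36; n=9 → 36.
Orbitals: 9 + 16 + 25 + 36 + 36 + 36 + 36 = 194. With ms fixed to +1/2 there is one state per orbital, so 194 states.

194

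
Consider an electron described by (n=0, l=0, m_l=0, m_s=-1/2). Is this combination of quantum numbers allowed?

No

The principal quantum number must be a positive integer (n ≥ 1), but here n = 0.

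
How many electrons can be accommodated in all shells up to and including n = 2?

Total orbitals = 1² + 2² = 5. Doubling for spin gives 10 electrons.

10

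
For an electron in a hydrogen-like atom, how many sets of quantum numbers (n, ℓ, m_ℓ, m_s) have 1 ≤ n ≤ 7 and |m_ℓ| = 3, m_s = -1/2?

Go shell by shell, enumerating (ℓ, m_ℓ) with |m_ℓ| = 3:
n=4 → 2; n=5 → 4; n=6 → 6; n=7 → 8.
Orbitals: 2 + 4 + 6 + 8 = 20. With m_s fixed to -1/2 there is one state per orbital, so 20 states.

20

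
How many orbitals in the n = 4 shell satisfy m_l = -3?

1

Go through l = 0, …, 3 (the values permitted for n = 4).
Contributions: l=3 → 1.
Total orbitals: 1.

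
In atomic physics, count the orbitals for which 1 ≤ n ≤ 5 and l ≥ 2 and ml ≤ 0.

Count contributing orbitals for each principal shell:
n=3 → 3; n=4 → 7; n=5 → 12.
Total orbitals: 3 + 7 + 12 = 22.

22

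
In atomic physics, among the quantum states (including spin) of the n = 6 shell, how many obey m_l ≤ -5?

Contributions: l=5 → 1.
Orbitals: 1. Each orbital carries two spin states, so 1 × 2 = 2 states.

2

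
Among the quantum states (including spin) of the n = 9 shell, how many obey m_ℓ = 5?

With n = 9 the allowed ℓ are 0, 1, …, 8.
Orbitals with m_ℓ = 5, by ℓ: ℓ=5 → 1; ℓ=6 → 1; ℓ=7 → 1; ℓ=8 → 1.
Orbitals: 1 + 1 + 1 + 1 = 4. Each orbital carries two spin states, so 4 × 2 = 8 states.

8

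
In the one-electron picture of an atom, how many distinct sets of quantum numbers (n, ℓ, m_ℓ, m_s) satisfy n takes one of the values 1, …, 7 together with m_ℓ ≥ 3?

40

Treat each shell separately and count matching orbitals:
n=4 → 1; n=5 → 3; n=6 → 6; n=7 → 10.
Orbitals: 1 + 3 + 6 + 10 = 20. Including both spin states (m_s = ±1/2) gives 2 × 20 = 40 states.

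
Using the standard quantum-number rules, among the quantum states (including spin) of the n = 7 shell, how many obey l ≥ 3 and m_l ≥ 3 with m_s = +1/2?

Go through l = 0, …, 6 (the values permitted for n = 7).
Per l-value: l=3 → 1; l=4 → 2; l=5 → 3; l=6 → 4.
Orbitals: 1 + 2 + 3 + 4 = 10. With m_s fixed to a single value there is one state per orbital, giving 10 states.

10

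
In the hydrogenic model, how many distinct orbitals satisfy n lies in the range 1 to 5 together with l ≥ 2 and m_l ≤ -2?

Per-shell orbital counts meeting the constraint:
n=3 → 1; n=4 → 3; n=5 → 6.
Total orbitals: 1 + 3 + 6 = 10.

10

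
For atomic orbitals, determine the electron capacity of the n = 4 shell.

A shell holds 2n² electrons: 2 × 4² = 2 × 16 = 32.

32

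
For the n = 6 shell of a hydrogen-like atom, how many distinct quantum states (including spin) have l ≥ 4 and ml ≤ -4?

With n = 6 the allowed l are 0, 1, …, 5.
The (l, ml) pairs meeting l ≥ 4 and ml ≤ -4 give: l=4 → 1; l=5 → 2.
Orbitals: 1 + 2 = 3. Each orbital carries two spin states, so 3 × 2 = 6 states.

6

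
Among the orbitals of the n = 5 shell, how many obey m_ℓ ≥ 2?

With n = 5 the allowed ℓ are 0, 1, …, 4.
Orbitals with m_ℓ ≥ 2, by ℓ: ℓ=2 → 1; ℓ=3 → 2; ℓ=4 → 3.
Total orbitals: 1 + 2 + 3 = 6.

6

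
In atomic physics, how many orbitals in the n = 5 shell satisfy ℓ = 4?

9

Contributions: ℓ=4 → 9.
Total orbitals: 9.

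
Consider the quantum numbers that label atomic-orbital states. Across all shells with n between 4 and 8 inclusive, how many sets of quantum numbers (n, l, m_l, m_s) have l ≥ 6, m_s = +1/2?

Go shell by shell, enumerating (l, m_l) with l ≥ 6:
n=7 → 13; n=8 → 28.
Orbitals: 13 + 28 = 41. With m_s fixed to +1/2 there is one state per orbital, so 41 states.

41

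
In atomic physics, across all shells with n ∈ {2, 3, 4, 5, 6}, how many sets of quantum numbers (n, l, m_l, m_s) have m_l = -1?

Count contributing orbitals for each principal shell:
n=2 → 1; n=3 → 2; n=4 → 3; n=5 → 4; n=6 → 5.
Orbitals: 1 + 2 + 3 + 4 + 5 = 15. Including both spin states (m_s = ±1/2) gives 2 × 15 = 30 states.

30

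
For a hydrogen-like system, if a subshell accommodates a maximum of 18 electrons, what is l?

2(2l+1) = 18 ⇒ 2l+1 = 9 ⇒ l = 4.

l = 4 (g)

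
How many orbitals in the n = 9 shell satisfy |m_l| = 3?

The n = 9 shell has l = 0 through 8; check each.
Orbitals with |m_l| = 3, by l: l=3 → 2; l=4 → 2; l=5 → 2; l=6 → 2; l=7 → 2; l=8 → 2.
Total orbitals: 2 + 2 + 2 + 2 + 2 + 2 = 12.

12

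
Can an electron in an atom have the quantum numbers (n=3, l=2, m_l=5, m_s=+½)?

The magnetic quantum number must satisfy −l ≤ m_l ≤ l. With l = 2, m_l can only be -2, -1, 0, 1, 2, so m_l = 5 is forbidden.

No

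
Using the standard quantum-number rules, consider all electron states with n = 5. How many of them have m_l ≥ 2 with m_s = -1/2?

6

The n = 5 shell has l = 0 through 4; check each.
Per l-value: l=2 → 1; l=3 → 2; l=4 → 3.
Orbitals: 1 + 2 + 3 = 6. With m_s fixed to a single value there is one state per orbital, giving 6 states.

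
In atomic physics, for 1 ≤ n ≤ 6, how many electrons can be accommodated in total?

Total orbitals = 1² + 2² + 3² + 4² + 5² + 6² = 91. Doubling for spin gives 182 electrons.

182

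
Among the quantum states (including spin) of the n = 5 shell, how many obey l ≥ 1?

For n = 5, l ranges over 0 … 4.
The (l, m_l) pairs meeting l ≥ 1 give: l=1 → 3; l=2 → 5; l=3 → 7; l=4 → 9.
Orbitals: 3 + 5 + 7 + 9 = 24. Each orbital carries two spin states, so 24 × 2 = 48 states.

48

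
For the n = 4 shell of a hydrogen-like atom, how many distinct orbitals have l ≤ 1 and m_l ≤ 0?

3

The n = 4 shell has l = 0 through 3; check each.
Per l-value: l=0 → 1; l=1 → 2.
Total orbitals: 1 + 2 = 3.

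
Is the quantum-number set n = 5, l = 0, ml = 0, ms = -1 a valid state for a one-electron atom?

Not allowed

The spin quantum number for an electron can only be ms = +1/2 or −1/2; ms = -1 is not one of those.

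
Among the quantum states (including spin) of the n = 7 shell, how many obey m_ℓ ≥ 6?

2

With n = 7 the allowed ℓ are 0, 1, …, 6.
The (ℓ, m_ℓ) pairs meeting m_ℓ ≥ 6 give: ℓ=6 → 1.
Orbitals: 1. Each orbital carries two spin states, so 1 × 2 = 2 states.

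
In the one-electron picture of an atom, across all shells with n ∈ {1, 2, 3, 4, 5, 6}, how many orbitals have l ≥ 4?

29

Work shell by shell — for each n, count the (l, ml) pairs that satisfy l ≥ 4:
n=5 → 9; n=6 → 20.
Total orbitals: 9 + 20 = 29.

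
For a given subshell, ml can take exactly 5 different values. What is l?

l = 2

ml ranges over 2l+1 integers, so 2l+1 = 5 ⇒ l = 2.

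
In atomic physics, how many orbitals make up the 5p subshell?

3

A subshell has 2l+1 orbitals; with l = 1, that's 3.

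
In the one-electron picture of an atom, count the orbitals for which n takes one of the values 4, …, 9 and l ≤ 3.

96

Count contributing orbitals for each principal shell:
n=4 → 16; n=5 → 16; n=6 → 16; n=7 → 16; n=8 → 16; n=9 → 16.
Total orbitals: 16 + 16 + 16 + 16 + 16 + 16 = 96.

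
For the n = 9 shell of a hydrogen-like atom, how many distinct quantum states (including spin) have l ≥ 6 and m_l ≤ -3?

30

With n = 9 the allowed l are 0, 1, …, 8.
Orbitals with l ≥ 6 and m_l ≤ -3, by l: l=6 → 4; l=7 → 5; l=8 → 6.
Orbitals: 4 + 5 + 6 = 15. Each orbital carries two spin states, so 15 × 2 = 30 states.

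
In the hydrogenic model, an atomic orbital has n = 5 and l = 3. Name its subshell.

l = 3 corresponds to the letter 'f', so the subshell is 5f.

5f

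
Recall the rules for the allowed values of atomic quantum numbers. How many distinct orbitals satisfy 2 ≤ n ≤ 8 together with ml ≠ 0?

168

Go shell by shell, enumerating (l, ml) with ml ≠ 0:
n=2 → 2; n=3 → 6; n=4 → 12; n=5 → 20; n=6 → 30; n=7 → 42; n=8 → 56.
Total orbitals: 2 + 6 + 12 + 20 + 30 + 42 + 56 = 168.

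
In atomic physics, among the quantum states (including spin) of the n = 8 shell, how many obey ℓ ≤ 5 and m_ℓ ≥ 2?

20

Go through ℓ = 0, …, 7 (the values permitted for n = 8).
Contributions: ℓ=2 → 1; ℓ=3 → 2; ℓ=4 → 3; ℓ=5 → 4.
Orbitals: 1 + 2 + 3 + 4 = 10. Each orbital carries two spin states, so 10 × 2 = 20 states.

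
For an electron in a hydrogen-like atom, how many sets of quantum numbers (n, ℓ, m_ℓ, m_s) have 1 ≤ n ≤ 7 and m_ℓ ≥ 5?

8

Work shell by shell — for each n, count the (ℓ, m_ℓ) pairs that satisfy m_ℓ ≥ 5:
n=6 → 1; n=7 → 3.
Orbitals: 1 + 3 = 4. Including both spin states (m_s = ±1/2) gives 2 × 4 = 8 states.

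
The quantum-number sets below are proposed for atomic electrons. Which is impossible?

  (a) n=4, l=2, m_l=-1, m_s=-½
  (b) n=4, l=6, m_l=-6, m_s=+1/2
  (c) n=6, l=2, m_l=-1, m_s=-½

(b) has l = 6 ≥ n = 4, violating 0 ≤ l ≤ n−1.
The remaining sets (a), (c) satisfy all four rules.

(b)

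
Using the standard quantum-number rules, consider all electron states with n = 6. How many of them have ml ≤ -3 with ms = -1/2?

6

With n = 6 the allowed l are 0, 1, …, 5.
Contributions: l=3 → 1; l=4 → 2; l=5 → 3.
Orbitals: 1 + 2 + 3 = 6. With ms fixed to a single value there is one state per orbital, giving 6 states.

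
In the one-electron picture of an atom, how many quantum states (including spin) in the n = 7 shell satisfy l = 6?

With n = 7 the allowed l are 0, 1, …, 6.
Per l-value: l=6 → 13.
Orbitals: 13. Each orbital carries two spin states, so 13 × 2 = 26 states.

26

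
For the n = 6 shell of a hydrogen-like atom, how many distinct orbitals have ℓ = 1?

3

The n = 6 shell has ℓ = 0 through 5; check each.
Orbitals with ℓ = 1, by ℓ: ℓ=1 → 3.
Total orbitals: 3.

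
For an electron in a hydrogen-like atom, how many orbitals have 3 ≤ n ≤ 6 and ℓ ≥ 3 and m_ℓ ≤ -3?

For each n in the range, tally the orbitals obeying ℓ ≥ 3 and m_ℓ ≤ -3:
n=4 → 1; n=5 → 3; n=6 → 6.
Total orbitals: 1 + 3 + 6 = 10.

10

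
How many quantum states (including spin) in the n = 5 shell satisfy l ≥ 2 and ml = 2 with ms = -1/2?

For n = 5, l ranges over 0 … 4.
Orbitals with l ≥ 2 and ml = 2, by l: l=2 → 1; l=3 → 1; l=4 → 1.
Orbitals: 1 + 1 + 1 = 3. With ms fixed to a single value there is one state per orbital, giving 3 states.

3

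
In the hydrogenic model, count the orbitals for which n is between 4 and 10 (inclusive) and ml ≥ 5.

For each n in the range, tally the orbitals obeying ml ≥ 5:
n=6 → 1; n=7 → 3; n=8 → 6; n=9 → 10; n=10 → 15.
Total orbitals: 1 + 3 + 6 + 10 + 15 = 35.

35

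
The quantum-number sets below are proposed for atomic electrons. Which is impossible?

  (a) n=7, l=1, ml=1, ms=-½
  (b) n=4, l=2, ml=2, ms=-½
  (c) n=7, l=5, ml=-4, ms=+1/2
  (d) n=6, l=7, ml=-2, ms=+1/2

(d)

(d) has l = 7 ≥ n = 6, violating 0 ≤ l ≤ n−1.
The remaining sets (a), (b), (c) satisfy all four rules.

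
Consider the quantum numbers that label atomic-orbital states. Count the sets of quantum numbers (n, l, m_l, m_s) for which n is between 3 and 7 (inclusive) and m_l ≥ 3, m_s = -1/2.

Count contributing orbitals for each principal shell:
n=4 → 1; n=5 → 3; n=6 → 6; n=7 → 10.
Orbitals: 1 + 3 + 6 + 10 = 20. With m_s fixed to -1/2 there is one state per orbital, so 20 states.

20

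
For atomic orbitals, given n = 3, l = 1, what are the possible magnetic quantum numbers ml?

-1, 0, 1

ml takes every integer from −l to +l. With l = 1 that gives the 3 values -1, 0, 1.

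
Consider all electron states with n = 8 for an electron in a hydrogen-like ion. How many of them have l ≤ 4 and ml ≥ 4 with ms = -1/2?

1

The n = 8 shell has l = 0 through 7; check each.
Per l-value: l=4 → 1.
Orbitals: 1. With ms fixed to a single value there is one state per orbital, giving 1 state.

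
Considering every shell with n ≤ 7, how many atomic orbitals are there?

140

Total orbitals = 1² + 2² + 3² + 4² + 5² + 6² + 7² = 140.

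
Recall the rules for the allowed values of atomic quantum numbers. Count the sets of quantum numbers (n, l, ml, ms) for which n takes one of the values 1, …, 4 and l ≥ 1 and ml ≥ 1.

20

Count contributing orbitals for each principal shell:
n=2 → 1; n=3 → 3; n=4 → 6.
Orbitals: 1 + 3 + 6 = 10. Including both spin states (ms = ±1/2) gives 2 × 10 = 20 states.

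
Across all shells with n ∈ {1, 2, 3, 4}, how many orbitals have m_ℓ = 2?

3

Treat each shell separately and count matching orbitals:
n=3 → 1; n=4 → 2.
Total orbitals: 1 + 2 = 3.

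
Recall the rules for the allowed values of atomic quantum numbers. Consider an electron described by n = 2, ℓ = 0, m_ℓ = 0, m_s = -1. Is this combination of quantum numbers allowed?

Invalid

The spin quantum number for an electron can only be m_s = +1/2 or −1/2; m_s = -1 is not one of those.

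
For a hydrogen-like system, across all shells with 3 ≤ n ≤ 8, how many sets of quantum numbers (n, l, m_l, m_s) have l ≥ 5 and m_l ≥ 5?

20

Go shell by shell, enumerating (l, m_l) with l ≥ 5 and m_l ≥ 5:
n=6 → 1; n=7 → 3; n=8 → 6.
Orbitals: 1 + 3 + 6 = 10. Including both spin states (m_s = ±1/2) gives 2 × 10 = 20 states.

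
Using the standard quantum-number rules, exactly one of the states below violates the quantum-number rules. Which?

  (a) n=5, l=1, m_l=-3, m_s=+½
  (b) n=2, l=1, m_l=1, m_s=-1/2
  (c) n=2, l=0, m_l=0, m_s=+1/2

(a)

(a) has |m_l| = 3 > l = 1, violating −l ≤ m_l ≤ l.
The remaining sets (b), (c) satisfy all four rules.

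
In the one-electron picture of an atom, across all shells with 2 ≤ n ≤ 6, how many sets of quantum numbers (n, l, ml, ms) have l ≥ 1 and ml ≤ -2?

For each n in the range, tally the orbitals obeying l ≥ 1 and ml ≤ -2:
n=3 → 1; n=4 → 3; n=5 → 6; n=6 → 10.
Orbitals: 1 + 3 + 6 + 10 = 20. Including both spin states (ms = ±1/2) gives 2 × 20 = 40 states.

40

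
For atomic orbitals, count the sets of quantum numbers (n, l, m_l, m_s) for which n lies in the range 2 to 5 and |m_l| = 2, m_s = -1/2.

Work shell by shell — for each n, count the (l, m_l) pairs that satisfy |m_l| = 2:
n=3 → 2; n=4 → 4; n=5 → 6.
Orbitals: 2 + 4 + 6 = 12. With m_s fixed to -1/2 there is one state per orbital, so 12 states.

12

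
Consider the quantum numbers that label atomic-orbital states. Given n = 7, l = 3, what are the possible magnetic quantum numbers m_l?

m_l takes every integer from −l to +l. With l = 3 that gives the 7 values -3, -2, -1, 0, 1, 2, 3.

-3, -2, -1, 0, 1, 2, 3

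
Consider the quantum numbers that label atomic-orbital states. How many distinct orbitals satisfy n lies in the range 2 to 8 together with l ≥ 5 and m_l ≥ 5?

Work shell by shell — for each n, count the (l, m_l) pairs that satisfy l ≥ 5 and m_l ≥ 5:
n=6 → 1; n=7 → 3; n=8 → 6.
Total orbitals: 1 + 3 + 6 = 10.

10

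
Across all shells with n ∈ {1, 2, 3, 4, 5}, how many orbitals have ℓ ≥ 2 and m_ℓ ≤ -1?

Count contributing orbitals for each principal shell:
n=3 → 2; n=4 → 5; n=5 → 9.
Total orbitals: 2 + 5 + 9 = 16.

16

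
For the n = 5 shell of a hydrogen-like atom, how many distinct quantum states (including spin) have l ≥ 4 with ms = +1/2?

Go through l = 0, …, 4 (the values permitted for n = 5).
Contributions: l=4 → 9.
Orbitals: 9. With ms fixed to a single value there is one state per orbital, giving 9 states.

9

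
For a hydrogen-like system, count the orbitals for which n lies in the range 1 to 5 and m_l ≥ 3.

Count contributing orbitals for each principal shell:
n=4 → 1; n=5 → 3.
Total orbitals: 1 + 3 = 4.

4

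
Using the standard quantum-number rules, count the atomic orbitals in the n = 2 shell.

The n = 2 shell contains n² = 2² = 4 orbitals.

4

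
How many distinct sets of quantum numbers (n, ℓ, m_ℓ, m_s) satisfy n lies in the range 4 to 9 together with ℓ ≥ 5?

260

Work shell by shell — for each n, count the (ℓ, m_ℓ) pairs that satisfy ℓ ≥ 5:
n=6 → 11; n=7 → 24; n=8 → 39; n=9 → 56.
Orbitals: 11 + 24 + 39 + 56 = 130. Including both spin states (m_s = ±1/2) gives 2 × 130 = 260 states.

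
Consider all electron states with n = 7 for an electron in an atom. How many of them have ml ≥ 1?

With n = 7 the allowed l are 0, 1, …, 6.
Contributions: l=1 → 1; l=2 → 2; l=3 → 3; l=4 → 4; l=5 → 5; l=6 → 6.
Orbitals: 1 + 2 + 3 + 4 + 5 + 6 = 21. Each orbital carries two spin states, so 21 × 2 = 42 states.

42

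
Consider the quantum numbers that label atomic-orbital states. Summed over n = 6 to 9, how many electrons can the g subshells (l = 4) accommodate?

A g subshell (l = 4) exists for every n ≥ 5, so shells n = 6, 7, 8, 9 each contribute one — 4 subshells.
Since each g subshell holds 2(2·4+1) = 18 electrons, the total is 4 × 18 = 72.

72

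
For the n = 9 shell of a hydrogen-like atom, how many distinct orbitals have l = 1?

With n = 9 the allowed l are 0, 1, …, 8.
Per l-value: l=1 → 3.
Total orbitals: 3.

3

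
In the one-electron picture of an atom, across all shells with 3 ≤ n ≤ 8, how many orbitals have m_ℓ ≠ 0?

166

For each n in the range, tally the orbitals obeying m_ℓ ≠ 0:
n=3 → 6; n=4 → 12; n=5 → 20; n=6 → 30; n=7 → 42; n=8 → 56.
Total orbitals: 6 + 12 + 20 + 30 + 42 + 56 = 166.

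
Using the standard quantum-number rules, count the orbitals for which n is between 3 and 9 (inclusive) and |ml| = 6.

Treat each shell separately and count matching orbitals:
n=7 → 2; n=8 → 4; n=9 → 6.
Total orbitals: 2 + 4 + 6 = 12.

12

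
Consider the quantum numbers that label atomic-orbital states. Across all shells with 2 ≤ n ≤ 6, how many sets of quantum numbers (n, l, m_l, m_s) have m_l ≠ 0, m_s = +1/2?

70

Work shell by shell — for each n, count the (l, m_l) pairs that satisfy m_l ≠ 0:
n=2 → 2; n=3 → 6; n=4 → 12; n=5 → 20; n=6 → 30.
Orbitals: 2 + 6 + 12 + 20 + 30 = 70. With m_s fixed to +1/2 there is one state per orbital, so 70 states.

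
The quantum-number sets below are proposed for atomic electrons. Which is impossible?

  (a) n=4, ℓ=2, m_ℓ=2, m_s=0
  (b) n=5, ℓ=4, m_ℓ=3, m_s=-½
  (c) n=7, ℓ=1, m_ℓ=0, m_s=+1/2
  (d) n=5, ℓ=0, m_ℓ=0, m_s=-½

(a) has m_s = 0, but an electron's spin must be ±1/2.
The remaining sets (b), (c), (d) satisfy all four rules.

(a)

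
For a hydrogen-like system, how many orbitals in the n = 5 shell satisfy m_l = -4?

1

Orbitals with m_l = -4, by l: l=4 → 1.
Total orbitals: 1.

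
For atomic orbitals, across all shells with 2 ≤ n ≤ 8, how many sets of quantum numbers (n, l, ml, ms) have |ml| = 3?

For each n in the range, tally the orbitals obeying |ml| = 3:
n=4 → 2; n=5 → 4; n=6 → 6; n=7 → 8; n=8 → 10.
Orbitals: 2 + 4 + 6 + 8 + 10 = 30. Including both spin states (ms = ±1/2) gives 2 × 30 = 60 states.

60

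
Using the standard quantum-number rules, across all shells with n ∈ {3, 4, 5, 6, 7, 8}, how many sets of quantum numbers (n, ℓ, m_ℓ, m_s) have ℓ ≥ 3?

Count contributing orbitals for each principal shell:
n=4 → 7; n=5 → 16; n=6 → 27; n=7 → 40; n=8 → 55.
Orbitals: 7 + 16 + 27 + 40 + 55 = 145. Including both spin states (m_s = ±1/2) gives 2 × 145 = 290 states.

290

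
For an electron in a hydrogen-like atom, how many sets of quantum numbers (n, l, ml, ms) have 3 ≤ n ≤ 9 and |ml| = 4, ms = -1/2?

30

For each n in the range, tally the orbitals obeying |ml| = 4:
n=5 → 2; n=6 → 4; n=7 → 6; n=8 → 8; n=9 → 10.
Orbitals: 2 + 4 + 6 + 8 + 10 = 30. With ms fixed to -1/2 there is one state per orbital, so 30 states.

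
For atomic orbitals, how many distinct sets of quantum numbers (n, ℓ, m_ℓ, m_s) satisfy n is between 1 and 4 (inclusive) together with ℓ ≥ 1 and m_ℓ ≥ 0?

32

Go shell by shell, enumerating (ℓ, m_ℓ) with ℓ ≥ 1 and m_ℓ ≥ 0:
n=2 → 2; n=3 → 5; n=4 → 9.
Orbitals: 2 + 5 + 9 = 16. Including both spin states (m_s = ±1/2) gives 2 × 16 = 32 states.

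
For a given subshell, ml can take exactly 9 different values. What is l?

ml ranges over 2l+1 integers, so 2l+1 = 9 ⇒ l = 4.

l = 4 (g)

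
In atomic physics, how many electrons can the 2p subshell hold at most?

A subshell with l = 1 has 2l+1 = 3 orbitals, each holding 2 electrons (spin ±1/2), so 3 × 2 = 6.

6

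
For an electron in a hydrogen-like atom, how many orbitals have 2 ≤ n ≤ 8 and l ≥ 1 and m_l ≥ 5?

Per-shell orbital counts meeting the constraint:
n=6 → 1; n=7 → 3; n=8 → 6.
Total orbitals: 1 + 3 + 6 = 10.

10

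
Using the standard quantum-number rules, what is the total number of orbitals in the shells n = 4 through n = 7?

126

Shell n has n² orbitals: 4²=16 + 5²=25 + 6²=36 + 7²=49 = 126 orbitals.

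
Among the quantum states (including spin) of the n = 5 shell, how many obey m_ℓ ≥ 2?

With n = 5 the allowed ℓ are 0, 1, …, 4.
Contributions: ℓ=2 → 1; ℓ=3 → 2; ℓ=4 → 3.
Orbitals: 1 + 2 + 3 = 6. Each orbital carries two spin states, so 6 × 2 = 12 states.

12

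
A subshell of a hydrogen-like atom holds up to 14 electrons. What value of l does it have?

l = 3 (f)

2(2l+1) = 14 ⇒ 2l+1 = 7 ⇒ l = 3.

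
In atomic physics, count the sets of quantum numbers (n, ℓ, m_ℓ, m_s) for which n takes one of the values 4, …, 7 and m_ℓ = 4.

12

Work shell by shell — for each n, count the (ℓ, m_ℓ) pairs that satisfy m_ℓ = 4:
n=5 → 1; n=6 → 2; n=7 → 3.
Orbitals: 1 + 2 + 3 = 6. Including both spin states (m_s = ±1/2) gives 2 × 6 = 12 states.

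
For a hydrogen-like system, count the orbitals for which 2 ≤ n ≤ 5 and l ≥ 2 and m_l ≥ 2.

Go shell by shell, enumerating (l, m_l) with l ≥ 2 and m_l ≥ 2:
n=3 → 1; n=4 → 3; n=5 → 6.
Total orbitals: 1 + 3 + 6 = 10.

10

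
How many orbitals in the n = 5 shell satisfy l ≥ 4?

9

The n = 5 shell has l = 0 through 4; check each.
Orbitals with l ≥ 4, by l: l=4 → 9.
Total orbitals: 9.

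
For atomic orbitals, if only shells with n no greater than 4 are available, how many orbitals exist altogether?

Total orbitals = 1² + 2² + 3² + 4² = 30.

30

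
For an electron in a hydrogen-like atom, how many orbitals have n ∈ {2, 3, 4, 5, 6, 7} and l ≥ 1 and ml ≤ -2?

Work shell by shell — for each n, count the (l, ml) pairs that satisfy l ≥ 1 and ml ≤ -2:
n=3 → 1; n=4 → 3; n=5 → 6; n=6 → 10; n=7 → 15.
Total orbitals: 1 + 3 + 6 + 10 + 15 = 35.

35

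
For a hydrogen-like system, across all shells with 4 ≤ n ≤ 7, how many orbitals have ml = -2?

14

Count contributing orbitals for each principal shell:
n=4 → 2; n=5 → 3; n=6 → 4; n=7 → 5.
Total orbitals: 2 + 3 + 4 + 5 = 14.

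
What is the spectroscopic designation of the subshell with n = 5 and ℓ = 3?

ℓ = 3 corresponds to the letter 'f', so the subshell is 5f.

5f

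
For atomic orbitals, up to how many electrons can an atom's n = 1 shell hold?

2

A shell holds 2n² electrons: 2 × 1² = 2 × 1 = 2.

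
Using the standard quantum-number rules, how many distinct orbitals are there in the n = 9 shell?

The n = 9 shell contains n² = 9² = 81 orbitals.

81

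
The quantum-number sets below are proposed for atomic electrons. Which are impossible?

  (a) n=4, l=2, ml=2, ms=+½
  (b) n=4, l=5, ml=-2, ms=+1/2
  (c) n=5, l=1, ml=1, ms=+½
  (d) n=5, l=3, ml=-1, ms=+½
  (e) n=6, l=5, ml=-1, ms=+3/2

(b) and (e)

(b) has l = 5 ≥ n = 4, violating 0 ≤ l ≤ n−1.
(e) has ms = +3/2, but an electron's spin must be ±1/2.
The remaining sets (a), (c), (d) satisfy all four rules.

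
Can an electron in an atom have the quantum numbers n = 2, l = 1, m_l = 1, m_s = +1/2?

Allowed

n = 2 is a positive integer. l = 1 satisfies 0 ≤ l ≤ n−1 = 1. m_l = 1 lies in the range −l … +l (here −1 … 1). m_s = +1/2 is one of ±1/2.
All four constraints are satisfied.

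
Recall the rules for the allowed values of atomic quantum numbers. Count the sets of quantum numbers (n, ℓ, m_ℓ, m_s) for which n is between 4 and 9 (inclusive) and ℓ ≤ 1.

Treat each shell separately and count matching orbitals:
n=4 → 4; n=5 → 4; n=6 → 4; n=7 → 4; n=8 → 4; n=9 → 4.
Orbitals: 4 + 4 + 4 + 4 + 4 + 4 = 24. Including both spin states (m_s = ±1/2) gives 2 × 24 = 48 states.

48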